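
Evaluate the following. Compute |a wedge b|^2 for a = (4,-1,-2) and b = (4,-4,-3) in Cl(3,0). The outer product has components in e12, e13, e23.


a wedge b = (a1*b2 - a2*b1)*e12 + (a1*b3 - a3*b1)*e13 + (a2*b3 - a3*b2)*e23
e12 coeff: 4*(-4) - (-1)*4 = -16 - (-4) = -12
e13 coeff: 4*(-3) - (-2)*4 = -12 - (-8) = -4
e23 coeff: (-1)*(-3) - (-2)*(-4) = 3 - 8 = -5
|a wedge b|^2 = (-12)^2 + (-4)^2 + (-5)^2
= 144 + 16 + 25
= 185


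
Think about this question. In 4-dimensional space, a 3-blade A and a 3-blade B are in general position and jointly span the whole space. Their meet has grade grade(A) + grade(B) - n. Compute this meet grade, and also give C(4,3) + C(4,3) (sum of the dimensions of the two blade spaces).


Meet grade = grade(A) + grade(B) - n
= 3 + 3 - 4 = 2
C(4,3) = 4
C(4,3) = 4
dim_A + dim_B = 4 + 4 = 8


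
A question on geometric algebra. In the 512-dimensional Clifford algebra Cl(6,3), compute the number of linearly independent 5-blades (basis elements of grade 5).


Number of grade-k basis blades in Cl(p,q) with n = p + q is C(n, k).
n = 6 + 3 = 9
C(9, 5) = 9! / (5! * 4!)
= 362880 / (120 * 24)
= 126


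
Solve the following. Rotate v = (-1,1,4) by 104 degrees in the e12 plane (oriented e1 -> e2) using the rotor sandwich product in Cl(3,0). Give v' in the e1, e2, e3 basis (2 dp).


Rotor R = cos(52deg) - sin(52deg)*e12
Rotation angle theta = 2 * 52 = 104 degrees in the e12 plane (e1 -> e2).
The component perpendicular to the plane (e3) is invariant: v'_3 = v3 = 4.00
cos(104deg) = -0.2419, sin(104deg) = 0.9703
v'_1 = v1*cos(theta) - v2*sin(theta) = -1*(-0.2419) - 1*0.9703 = -0.73
v'_2 = v1*sin(theta) + v2*cos(theta) = -1*0.9703 + 1*(-0.2419) = -1.21
v' = -0.73*e1 - 1.21*e2 + 4.00*e3


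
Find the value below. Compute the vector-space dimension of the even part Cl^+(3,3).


Even subalgebra dimension = 2^(n-1)
n = 3 + 3 = 6
2^(6 - 1) = 2^5 = 32
Verification: sum of C(6,k) for even k = 1 + 15 + 15 + 1 = 32
Result = 32


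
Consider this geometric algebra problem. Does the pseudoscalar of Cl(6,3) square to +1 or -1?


The pseudoscalar I = e1...e_n (product of all n generators) of Cl(p,q) satisfies I^2 = (-1)^(q + n(n-1)/2).
p = 6, q = 3, n = p + q = 9
n(n-1)/2 = 9 * 8 / 2 = 36
Exponent = q + n(n-1)/2 = 3 + 36 = 39
I^2 = (-1)^39 = -1


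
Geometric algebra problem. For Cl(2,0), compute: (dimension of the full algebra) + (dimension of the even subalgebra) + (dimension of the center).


n = 2 + 0 = 2
Total dim = 2^2 = 4
Even subalgebra dim = 2^1 = 2
n is even, so center dim = 1
Sum = 4 + 2 + 1 = 7


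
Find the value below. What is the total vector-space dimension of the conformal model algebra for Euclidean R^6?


The conformal model of R^6 uses Cl(7,1): the 6 Euclidean generators plus two extra orthogonal generators e+ (e+^2 = +1) and e- (e-^2 = -1), from which the null vectors e0, einf are built.
Number of generators m = 6 + 2 = 8.
dim Cl(p,q) = 2^m = 2^8 = 256


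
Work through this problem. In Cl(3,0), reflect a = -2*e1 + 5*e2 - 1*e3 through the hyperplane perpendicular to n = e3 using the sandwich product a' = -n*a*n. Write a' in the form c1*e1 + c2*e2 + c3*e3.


Reflection formula: a' = -n*a*n, with n = e3 (unit vector, n^2 = 1).
For reflection through hyperplane perp to e3:
The component along e3 flips sign, others stay.
a = (-2, 5, -1)
a' = (-2, 5, 1)
a' = -2*e1 + 5*e2 + 1*e3


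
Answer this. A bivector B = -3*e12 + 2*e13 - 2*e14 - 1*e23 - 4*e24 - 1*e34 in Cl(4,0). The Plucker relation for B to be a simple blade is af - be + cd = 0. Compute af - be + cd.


Plucker relation: af - be + cd
a*f = (-3)*(-1) = 3
b*e = 2*(-4) = -8
c*d = (-2)*(-1) = 2
af - be + cd = 3 - (-8) + 2
= 13


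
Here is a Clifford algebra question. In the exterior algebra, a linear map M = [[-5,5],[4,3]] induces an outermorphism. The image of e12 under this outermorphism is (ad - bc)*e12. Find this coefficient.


The outermorphism of a linear map f sends e1^e2 to f(e1)^f(e2).
f(e1) = -5*e1 + 4*e2
f(e2) = 5*e1 + 3*e2
f(e1) ^ f(e2) = (-5*e1 + 4*e2) ^ (5*e1 + 3*e2)
= (-5)*3*e12 + 4*5*e21
= (-15 - 20)*e12
= -35*e12
Coefficient = -35


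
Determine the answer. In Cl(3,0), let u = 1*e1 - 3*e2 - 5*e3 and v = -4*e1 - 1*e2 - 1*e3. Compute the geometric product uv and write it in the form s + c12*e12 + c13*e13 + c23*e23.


In Cl(3,0): e_i^2 = 1, e_ie_j = -e_je_i for i != j.
Scalar part = u . v = 1*(-4) + (-3)*(-1) + (-5)*(-1)
= -4 + 3 + 5 = 4
e12 coeff = 1*(-1) - (-3)*(-4) = -1 - 12 = -13
e13 coeff = 1*(-1) - (-5)*(-4) = -1 - 20 = -21
e23 coeff = (-3)*(-1) - (-5)*(-1) = 3 - 5 = -2
uv = 4 - 13*e12 - 21*e13 - 2*e23


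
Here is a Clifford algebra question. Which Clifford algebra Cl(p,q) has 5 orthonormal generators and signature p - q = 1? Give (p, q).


We need p + q = 5 and p - q = 1.
Adding: 2p = 5 + 1 = 6, so p = 3.
Then q = 5 - 3 = 2.
(p, q) = (3, 2)


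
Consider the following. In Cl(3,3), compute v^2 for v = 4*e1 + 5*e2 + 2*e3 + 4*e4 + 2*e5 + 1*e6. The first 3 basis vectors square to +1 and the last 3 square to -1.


v^2 = sum of c_i^2 * e_i^2
Positive signature terms (e_i^2 = +1): 4^2 + 5^2 + 2^2 = 45
Negative signature terms (e_j^2 = -1): 4^2 + 2^2 + 1^2 = 21
v^2 = 45 - 21 = 24


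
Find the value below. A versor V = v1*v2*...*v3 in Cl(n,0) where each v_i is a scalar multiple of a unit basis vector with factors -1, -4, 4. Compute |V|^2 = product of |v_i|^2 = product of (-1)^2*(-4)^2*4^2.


Each vector v_i has |v_i|^2 = s_i^2
Squared scales: (-1)^2 = 1, (-4)^2 = 16, 4^2 = 16
|V|^2 = 1 * 16 * 16
= 256


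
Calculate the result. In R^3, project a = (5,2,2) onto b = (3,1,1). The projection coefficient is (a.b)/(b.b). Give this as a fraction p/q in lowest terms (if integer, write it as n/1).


Projection coefficient = (a . b) / (b . b)
a . b = 5*3 + 2*1 + 2*1
= 15 + 2 + 2 = 19
b . b = 3^2 + 1^2 + 1^2
= 9 + 1 + 1 = 11
Coefficient = 19/11
In lowest terms: 19/11


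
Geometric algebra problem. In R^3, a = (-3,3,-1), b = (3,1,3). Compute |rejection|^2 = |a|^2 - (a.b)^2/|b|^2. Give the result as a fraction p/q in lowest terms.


|a|^2 = (-3)^2 + 3^2 + (-1)^2 = 19
|b|^2 = 3^2 + 1^2 + 3^2 = 19
a . b = (-3)*3 + 3*1 + (-1)*3 = -9
(a.b)^2 = (-9)^2 = 81
|rej|^2 = 19 - 81/19
= (361 - 81)/19
= 280/19
In lowest terms: 280/19


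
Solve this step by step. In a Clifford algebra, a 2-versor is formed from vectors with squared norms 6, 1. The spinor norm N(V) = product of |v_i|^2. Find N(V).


Spinor norm N(V) = |v1|^2 * |v2|^2 * ... * |v2|^2
= 6 * 1
Running product: 6, 6
N(V) = 6


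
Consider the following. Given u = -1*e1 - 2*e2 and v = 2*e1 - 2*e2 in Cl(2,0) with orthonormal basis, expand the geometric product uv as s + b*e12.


Expand: (-1*e1 - 2*e2)(2*e1 - 2*e2)
= (-1)*2*e1e1 + (-1)*(-2)*e1e2 + (-2)*2*e2e1 + (-2)*(-2)*e2e2
Using e1^2 = e2^2 = 1, e2e1 = -e1e2:
Scalar part s = (-1)*2 + (-2)*(-2) = -2 + 4 = 2
Bivector part b = (-1)*(-2) - (-2)*2 = 2 - (-4) = 6
uv = 2 + 6*e12


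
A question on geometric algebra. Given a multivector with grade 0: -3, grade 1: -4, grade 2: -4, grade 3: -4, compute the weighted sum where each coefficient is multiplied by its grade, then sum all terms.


Grade-weighted sum = sum of grade_k * coefficient_k
0*(-3) = 0
1*(-4) = -4
2*(-4) = -8
3*(-4) = -12
Total = 0 + (-4) + (-8) + (-12) = -24


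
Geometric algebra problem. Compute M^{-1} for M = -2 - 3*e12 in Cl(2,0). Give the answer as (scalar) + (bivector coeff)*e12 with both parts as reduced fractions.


M = -2 - 3*e12, where e12^2 = -1.
Since M commutes with its reverse ~M = a - b*e12, M * ~M = a^2 - b^2*e12^2 = a^2 + b^2.
So M^{-1} = ~M / (a^2 + b^2) = (a - b*e12)/(a^2 + b^2).
a^2 + b^2 = 4 + 9 = 13
Scalar part = -2/13 = -2/13
Bivector coeff = 3/13 = 3/13
M^{-1} = -2/13 + 3/13*e12


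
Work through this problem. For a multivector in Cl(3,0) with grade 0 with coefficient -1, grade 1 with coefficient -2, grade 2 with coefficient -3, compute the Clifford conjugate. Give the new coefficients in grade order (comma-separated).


Clifford conjugate sign for grade k: (-1)^(k(k+1)/2)
Grade 0: (-1)^(0*1/2) = (-1)^0 = 1, coeff -1 -> -1
Grade 1: (-1)^(1*2/2) = (-1)^1 = -1, coeff -2 -> 2
Grade 2: (-1)^(2*3/2) = (-1)^3 = -1, coeff -3 -> 3
Conjugated coefficients: -1, 2, 3


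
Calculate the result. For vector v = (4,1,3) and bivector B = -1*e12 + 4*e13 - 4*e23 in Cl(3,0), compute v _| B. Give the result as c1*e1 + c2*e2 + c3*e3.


Left contraction v _| B = <vB>_1 (grade-1 part of the geometric product vB).
Using e1_|e12 = e2, e2_|e12 = -e1, e1_|e13 = e3, e3_|e13 = -e1, e2_|e23 = e3, e3_|e23 = -e2:
e1 coeff: -v2*b12 - v3*b13 = -(1)*(-1) - (3)*(4) = -11
e2 coeff: v1*b12 - v3*b23 = (4)*(-1) - (3)*(-4) = 8
e3 coeff: v1*b13 + v2*b23 = (4)*(4) + (1)*(-4) = 12
v _| B = -11*e1 + 8*e2 + 12*e3


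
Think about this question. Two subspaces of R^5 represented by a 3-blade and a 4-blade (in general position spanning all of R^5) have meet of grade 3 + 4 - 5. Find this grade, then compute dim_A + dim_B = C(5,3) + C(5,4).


Meet grade = grade(A) + grade(B) - n
= 3 + 4 - 5 = 2
C(5,3) = 10
C(5,4) = 5
dim_A + dim_B = 10 + 5 = 15


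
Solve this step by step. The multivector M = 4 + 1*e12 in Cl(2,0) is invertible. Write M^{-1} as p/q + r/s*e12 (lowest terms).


M = 4 + 1*e12, where e12^2 = -1.
Since M commutes with its reverse ~M = a - b*e12, M * ~M = a^2 - b^2*e12^2 = a^2 + b^2.
So M^{-1} = ~M / (a^2 + b^2) = (a - b*e12)/(a^2 + b^2).
a^2 + b^2 = 16 + 1 = 17
Scalar part = 4/17 = 4/17
Bivector coeff = -1/17 = -1/17
M^{-1} = 4/17 - 1/17*e12


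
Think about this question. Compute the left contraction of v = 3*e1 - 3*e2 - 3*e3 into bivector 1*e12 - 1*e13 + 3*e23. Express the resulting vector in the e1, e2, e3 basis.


Left contraction v _| B = <vB>_1 (grade-1 part of the geometric product vB).
Using e1_|e12 = e2, e2_|e12 = -e1, e1_|e13 = e3, e3_|e13 = -e1, e2_|e23 = e3, e3_|e23 = -e2:
e1 coeff: -v2*b12 - v3*b13 = -(-3)*(1) - (-3)*(-1) = 0
e2 coeff: v1*b12 - v3*b23 = (3)*(1) - (-3)*(3) = 12
e3 coeff: v1*b13 + v2*b23 = (3)*(-1) + (-3)*(3) = -12
v _| B = 0*e1 + 12*e2 - 12*e3


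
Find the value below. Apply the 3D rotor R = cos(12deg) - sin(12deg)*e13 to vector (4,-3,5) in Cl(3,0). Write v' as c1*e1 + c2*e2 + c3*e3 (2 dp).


Rotor R = cos(12deg) - sin(12deg)*e13
Rotation angle theta = 2 * 12 = 24 degrees in the e13 plane (e1 -> e3).
The component perpendicular to the plane (e2) is invariant: v'_2 = v2 = -3.00
cos(24deg) = 0.9135, sin(24deg) = 0.4067
v'_1 = v1*cos(theta) - v3*sin(theta) = 4*0.9135 - 5*0.4067 = 1.62
v'_3 = v1*sin(theta) + v3*cos(theta) = 4*0.4067 + 5*0.9135 = 6.19
v' = 1.62*e1 - 3.00*e2 + 6.19*e3


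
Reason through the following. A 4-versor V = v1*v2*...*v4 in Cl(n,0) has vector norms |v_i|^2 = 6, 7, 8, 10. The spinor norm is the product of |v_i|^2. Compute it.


Spinor norm N(V) = |v1|^2 * |v2|^2 * ... * |v4|^2
= 6 * 7 * 8 * 10
Running product: 6, 42, 336, 3360
N(V) = 3360


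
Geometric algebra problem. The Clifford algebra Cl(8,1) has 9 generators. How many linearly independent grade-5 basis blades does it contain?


Number of grade-k basis blades in Cl(p,q) with n = p + q is C(n, k).
n = 8 + 1 = 9
C(9, 5) = 9! / (5! * 4!)
= 362880 / (120 * 24)
= 126


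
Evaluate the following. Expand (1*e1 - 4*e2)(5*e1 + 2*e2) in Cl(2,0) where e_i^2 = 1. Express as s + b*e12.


Expand: (1*e1 - 4*e2)(5*e1 + 2*e2)
= 1*5*e1e1 + 1*2*e1e2 + (-4)*5*e2e1 + (-4)*2*e2e2
Using e1^2 = e2^2 = 1, e2e1 = -e1e2:
Scalar part s = 1*5 + (-4)*2 = 5 + (-8) = -3
Bivector part b = 1*2 - (-4)*5 = 2 - (-20) = 22
uv = -3 + 22*e12


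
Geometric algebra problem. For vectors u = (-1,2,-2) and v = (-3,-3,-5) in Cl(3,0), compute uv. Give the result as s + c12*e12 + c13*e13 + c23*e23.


In Cl(3,0): e_i^2 = 1, e_ie_j = -e_je_i for i != j.
Scalar part = u . v = (-1)*(-3) + 2*(-3) + (-2)*(-5)
= 3 + (-6) + 10 = 7
e12 coeff = (-1)*(-3) - 2*(-3) = 3 - (-6) = 9
e13 coeff = (-1)*(-5) - (-2)*(-3) = 5 - 6 = -1
e23 coeff = 2*(-5) - (-2)*(-3) = -10 - 6 = -16
uv = 7 + 9*e12 - 1*e13 - 16*e23


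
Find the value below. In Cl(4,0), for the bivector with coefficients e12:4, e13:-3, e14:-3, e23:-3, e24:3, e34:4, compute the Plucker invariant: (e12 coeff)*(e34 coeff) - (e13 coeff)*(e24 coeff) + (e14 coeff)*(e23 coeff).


Plucker relation: af - be + cd
a*f = 4*4 = 16
b*e = (-3)*3 = -9
c*d = (-3)*(-3) = 9
af - be + cd = 16 - (-9) + 9
= 34


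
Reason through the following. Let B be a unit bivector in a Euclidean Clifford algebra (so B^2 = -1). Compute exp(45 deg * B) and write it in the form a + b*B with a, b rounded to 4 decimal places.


For a unit bivector B with B^2 = -1, the exponential series gives
e^(theta*B) = cos(theta) + sin(theta)*B (the GA analogue of Euler's formula).
theta = 45 degrees = 0.785398 rad
cos(45 deg) = 0.7071
sin(45 deg) = 0.7071
exp(theta*B) = 0.7071 + 0.7071*B


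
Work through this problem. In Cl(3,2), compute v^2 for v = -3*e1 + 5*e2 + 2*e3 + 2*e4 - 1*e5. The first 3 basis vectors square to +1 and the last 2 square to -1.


v^2 = sum of c_i^2 * e_i^2
Positive signature terms (e_i^2 = +1): (-3)^2 + 5^2 + 2^2 = 38
Negative signature terms (e_j^2 = -1): 2^2 + (-1)^2 = 5
v^2 = 38 - 5 = 33


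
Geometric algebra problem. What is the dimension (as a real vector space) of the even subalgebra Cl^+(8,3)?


Even subalgebra dimension = 2^(n-1)
n = 8 + 3 = 11
2^(11 - 1) = 2^10 = 1024
Verification: sum of C(11,k) for even k = 1 + 55 + 330 + 462 + 165 + 11 = 1024
Result = 1024


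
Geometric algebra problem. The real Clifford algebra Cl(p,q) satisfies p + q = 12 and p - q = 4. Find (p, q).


We need p + q = 12 and p - q = 4.
Adding: 2p = 12 + 4 = 16, so p = 8.
Then q = 12 - 8 = 4.
(p, q) = (8, 4)


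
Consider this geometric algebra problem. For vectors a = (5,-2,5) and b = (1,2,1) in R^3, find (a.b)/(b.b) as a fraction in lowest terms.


Projection coefficient = (a . b) / (b . b)
a . b = 5*1 + (-2)*2 + 5*1
= 5 + (-4) + 5 = 6
b . b = 1^2 + 2^2 + 1^2
= 1 + 4 + 1 = 6
Coefficient = 6/6
In lowest terms: 1/1


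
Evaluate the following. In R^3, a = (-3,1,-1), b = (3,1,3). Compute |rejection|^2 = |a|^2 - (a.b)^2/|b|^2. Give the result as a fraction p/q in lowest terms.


|a|^2 = (-3)^2 + 1^2 + (-1)^2 = 11
|b|^2 = 3^2 + 1^2 + 3^2 = 19
a . b = (-3)*3 + 1*1 + (-1)*3 = -11
(a.b)^2 = (-11)^2 = 121
|rej|^2 = 11 - 121/19
= (209 - 121)/19
= 88/19
In lowest terms: 88/19


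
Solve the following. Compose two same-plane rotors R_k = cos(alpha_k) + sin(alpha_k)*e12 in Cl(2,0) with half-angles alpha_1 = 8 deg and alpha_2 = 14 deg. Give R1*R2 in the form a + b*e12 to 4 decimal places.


Same-plane rotors commute and their half-angles add:
R1*R2 = cos(a1 + a2) + sin(a1 + a2)*e12.
a1 + a2 = 8 + 14 = 22 deg
cos(22 deg) = 0.9272
sin(22 deg) = 0.3746
R1*R2 = 0.9272 + 0.3746*e12


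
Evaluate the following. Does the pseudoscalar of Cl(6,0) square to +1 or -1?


The pseudoscalar I = e1...e_n (product of all n generators) of Cl(p,q) satisfies I^2 = (-1)^(q + n(n-1)/2).
p = 6, q = 0, n = p + q = 6
n(n-1)/2 = 6 * 5 / 2 = 15
Exponent = q + n(n-1)/2 = 0 + 15 = 15
I^2 = (-1)^15 = -1


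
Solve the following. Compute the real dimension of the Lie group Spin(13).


Spin(n) double-covers SO(n); both have Lie algebra so(n) of dimension n(n-1)/2.
n = 13
n(n-1) = 13 * 12 = 156
dim Spin(13) = 156/2 = 78


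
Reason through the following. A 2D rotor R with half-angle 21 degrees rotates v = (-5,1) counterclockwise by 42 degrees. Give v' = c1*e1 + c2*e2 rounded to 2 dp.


Rotor R = cos(21deg) - sin(21deg)*e12
Rotation angle theta = 2 * 21 = 42 degrees
v' = R*v*~R rotates v by theta.
cos(42deg) = 0.7431, sin(42deg) = 0.6691
v'_1 = -5*cos(42deg) - 1*sin(42deg)
= -5*0.7431 - 1*0.6691
= -4.38
v'_2 = -5*sin(42deg) + 1*cos(42deg)
= -5*0.6691 + 1*0.7431
= -2.60
v' = -4.38*e1 - 2.60*e2


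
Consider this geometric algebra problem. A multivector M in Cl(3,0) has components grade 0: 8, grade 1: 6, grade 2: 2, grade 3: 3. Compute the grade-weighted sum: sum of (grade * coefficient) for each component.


Grade-weighted sum = sum of grade_k * coefficient_k
0*8 = 0
1*6 = 6
2*2 = 4
3*3 = 9
Total = 0 + 6 + 4 + 9 = 19


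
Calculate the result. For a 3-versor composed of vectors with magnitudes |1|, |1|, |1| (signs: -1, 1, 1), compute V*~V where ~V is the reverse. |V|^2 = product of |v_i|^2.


Each vector v_i has |v_i|^2 = s_i^2
Squared scales: (-1)^2 = 1, 1^2 = 1, 1^2 = 1
|V|^2 = 1 * 1 * 1
= 1


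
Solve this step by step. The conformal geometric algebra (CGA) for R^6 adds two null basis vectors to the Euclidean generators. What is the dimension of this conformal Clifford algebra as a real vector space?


The conformal model of R^6 uses Cl(7,1): the 6 Euclidean generators plus two extra orthogonal generators e+ (e+^2 = +1) and e- (e-^2 = -1), from which the null vectors e0, einf are built.
Number of generators m = 6 + 2 = 8.
dim Cl(p,q) = 2^m = 2^8 = 256


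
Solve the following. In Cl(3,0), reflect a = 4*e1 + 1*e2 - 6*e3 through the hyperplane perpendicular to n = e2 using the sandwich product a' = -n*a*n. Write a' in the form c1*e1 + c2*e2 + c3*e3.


Reflection formula: a' = -n*a*n, with n = e2 (unit vector, n^2 = 1).
For reflection through hyperplane perp to e2:
The component along e2 flips sign, others stay.
a = (4, 1, -6)
a' = (4, -1, -6)
a' = 4*e1 - 1*e2 - 6*e3


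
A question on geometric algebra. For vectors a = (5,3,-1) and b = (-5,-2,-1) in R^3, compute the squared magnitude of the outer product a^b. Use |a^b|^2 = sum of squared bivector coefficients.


a wedge b = (a1*b2 - a2*b1)*e12 + (a1*b3 - a3*b1)*e13 + (a2*b3 - a3*b2)*e23
e12 coeff: 5*(-2) - 3*(-5) = -10 - (-15) = 5
e13 coeff: 5*(-1) - (-1)*(-5) = -5 - 5 = -10
e23 coeff: 3*(-1) - (-1)*(-2) = -3 - 2 = -5
|a wedge b|^2 = 5^2 + (-10)^2 + (-5)^2
= 25 + 100 + 25
= 150


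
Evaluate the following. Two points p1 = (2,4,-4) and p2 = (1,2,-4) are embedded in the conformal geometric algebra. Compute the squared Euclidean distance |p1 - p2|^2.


p1 - p2 = (1, 2, 0)
|p1 - p2|^2 = 1^2 + 2^2 + 0^2
= 1 + 4 + 0
= 5


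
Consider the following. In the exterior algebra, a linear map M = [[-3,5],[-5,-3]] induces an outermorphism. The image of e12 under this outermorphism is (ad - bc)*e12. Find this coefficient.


The outermorphism of a linear map f sends e1^e2 to f(e1)^f(e2).
f(e1) = -3*e1 - 5*e2
f(e2) = 5*e1 - 3*e2
f(e1) ^ f(e2) = (-3*e1 - 5*e2) ^ (5*e1 - 3*e2)
= (-3)*(-3)*e12 + (-5)*5*e21
= (9 - (-25))*e12
= 34*e12
Coefficient = 34


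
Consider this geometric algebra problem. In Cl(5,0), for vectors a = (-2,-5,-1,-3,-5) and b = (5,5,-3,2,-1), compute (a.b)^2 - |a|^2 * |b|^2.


a . b = (-2)*5 + (-5)*5 + (-1)*(-3) + (-3)*2 + (-5)*(-1)
= -10 + (-25) + 3 + (-6) + 5 = -33
|a|^2 = (-2)^2 + (-5)^2 + (-1)^2 + (-3)^2 + (-5)^2 = 64
|b|^2 = 5^2 + 5^2 + (-3)^2 + 2^2 + (-1)^2 = 64
(a.b)^2 = (-33)^2 = 1089
|a|^2 * |b|^2 = 64 * 64 = 4096
Result = 1089 - 4096 = -3007


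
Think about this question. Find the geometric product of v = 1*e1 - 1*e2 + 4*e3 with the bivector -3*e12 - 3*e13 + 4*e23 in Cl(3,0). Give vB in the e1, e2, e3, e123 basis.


vB has grade-1 (vector) and grade-3 (trivector) parts: vB = (v _| B) + (v ^ B).
Vector part <vB>_1:
  e1: -v2*b12 - v3*b13 = -(-1)*(-3) - (4)*(-3) = 9
  e2: v1*b12 - v3*b23 = (1)*(-3) - (4)*(4) = -19
  e3: v1*b13 + v2*b23 = (1)*(-3) + (-1)*(4) = -7
Trivector part <vB>_3:
  e123: v1*b23 - v2*b13 + v3*b12 = (1)*(4) - (-1)*(-3) + (4)*(-3) = -11
vB = 9*e1 - 19*e2 - 7*e3 - 11*e123


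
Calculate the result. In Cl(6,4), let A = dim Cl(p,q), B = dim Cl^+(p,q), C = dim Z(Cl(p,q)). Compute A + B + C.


n = 6 + 4 = 10
Total dim = 2^10 = 1024
Even subalgebra dim = 2^9 = 512
n is even, so center dim = 1
Sum = 1024 + 512 + 1 = 1537


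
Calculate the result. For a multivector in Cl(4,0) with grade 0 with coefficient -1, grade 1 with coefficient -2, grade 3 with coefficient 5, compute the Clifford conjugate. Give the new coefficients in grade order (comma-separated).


Clifford conjugate sign for grade k: (-1)^(k(k+1)/2)
Grade 0: (-1)^(0*1/2) = (-1)^0 = 1, coeff -1 -> -1
Grade 1: (-1)^(1*2/2) = (-1)^1 = -1, coeff -2 -> 2
Grade 3: (-1)^(3*4/2) = (-1)^6 = 1, coeff 5 -> 5
Conjugated coefficients: -1, 2, 5


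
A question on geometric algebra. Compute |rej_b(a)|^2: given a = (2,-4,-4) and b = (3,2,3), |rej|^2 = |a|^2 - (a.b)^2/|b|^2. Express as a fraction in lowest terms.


|a|^2 = 2^2 + (-4)^2 + (-4)^2 = 36
|b|^2 = 3^2 + 2^2 + 3^2 = 22
a . b = 2*3 + (-4)*2 + (-4)*3 = -14
(a.b)^2 = (-14)^2 = 196
|rej|^2 = 36 - 196/22
= (792 - 196)/22
= 596/22
In lowest terms: 298/11


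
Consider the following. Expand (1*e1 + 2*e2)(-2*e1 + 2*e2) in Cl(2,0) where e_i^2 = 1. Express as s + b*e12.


Expand: (1*e1 + 2*e2)(-2*e1 + 2*e2)
= 1*(-2)*e1e1 + 1*2*e1e2 + 2*(-2)*e2e1 + 2*2*e2e2
Using e1^2 = e2^2 = 1, e2e1 = -e1e2:
Scalar part s = 1*(-2) + 2*2 = -2 + 4 = 2
Bivector part b = 1*2 - 2*(-2) = 2 - (-4) = 6
uv = 2 + 6*e12


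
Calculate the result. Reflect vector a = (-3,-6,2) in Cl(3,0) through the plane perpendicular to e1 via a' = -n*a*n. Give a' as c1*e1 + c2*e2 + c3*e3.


Reflection formula: a' = -n*a*n, with n = e1 (unit vector, n^2 = 1).
For reflection through hyperplane perp to e1:
The component along e1 flips sign, others stay.
a = (-3, -6, 2)
a' = (3, -6, 2)
a' = 3*e1 - 6*e2 + 2*e3


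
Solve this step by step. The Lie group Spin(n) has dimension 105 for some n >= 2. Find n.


dim Spin(n) = dim so(n) = n(n-1)/2.
Solve n(n-1)/2 = 105, i.e. n^2 - n - 210 = 0.
Discriminant = 1 + 8*105 = 841
n = (1 + sqrt(841))/2 = (1 + 29)/2 = 15


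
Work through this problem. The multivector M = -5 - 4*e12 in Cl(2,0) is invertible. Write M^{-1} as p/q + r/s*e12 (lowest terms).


M = -5 - 4*e12, where e12^2 = -1.
Since M commutes with its reverse ~M = a - b*e12, M * ~M = a^2 - b^2*e12^2 = a^2 + b^2.
So M^{-1} = ~M / (a^2 + b^2) = (a - b*e12)/(a^2 + b^2).
a^2 + b^2 = 25 + 16 = 41
Scalar part = -5/41 = -5/41
Bivector coeff = 4/41 = 4/41
M^{-1} = -5/41 + 4/41*e12


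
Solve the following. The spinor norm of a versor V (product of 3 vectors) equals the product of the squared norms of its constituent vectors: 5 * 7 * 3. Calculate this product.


Spinor norm N(V) = |v1|^2 * |v2|^2 * ... * |v3|^2
= 5 * 7 * 3
Running product: 5, 35, 105
N(V) = 105


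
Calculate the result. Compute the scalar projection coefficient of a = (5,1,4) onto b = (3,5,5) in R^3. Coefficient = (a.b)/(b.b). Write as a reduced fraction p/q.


Projection coefficient = (a . b) / (b . b)
a . b = 5*3 + 1*5 + 4*5
= 15 + 5 + 20 = 40
b . b = 3^2 + 5^2 + 5^2
= 9 + 25 + 25 = 59
Coefficient = 40/59
In lowest terms: 40/59


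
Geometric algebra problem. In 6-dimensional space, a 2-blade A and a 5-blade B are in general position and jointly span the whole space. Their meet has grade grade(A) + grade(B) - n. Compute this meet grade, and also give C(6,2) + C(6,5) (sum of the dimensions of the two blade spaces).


Meet grade = grade(A) + grade(B) - n
= 2 + 5 - 6 = 1
C(6,2) = 15
C(6,5) = 6
dim_A + dim_B = 15 + 6 = 21


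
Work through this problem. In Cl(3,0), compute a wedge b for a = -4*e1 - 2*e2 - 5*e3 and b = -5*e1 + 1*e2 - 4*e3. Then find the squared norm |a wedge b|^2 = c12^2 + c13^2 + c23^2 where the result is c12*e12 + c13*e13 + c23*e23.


a wedge b = (a1*b2 - a2*b1)*e12 + (a1*b3 - a3*b1)*e13 + (a2*b3 - a3*b2)*e23
e12 coeff: (-4)*1 - (-2)*(-5) = -4 - 10 = -14
e13 coeff: (-4)*(-4) - (-5)*(-5) = 16 - 25 = -9
e23 coeff: (-2)*(-4) - (-5)*1 = 8 - (-5) = 13
|a wedge b|^2 = (-14)^2 + (-9)^2 + 13^2
= 196 + 81 + 169
= 446


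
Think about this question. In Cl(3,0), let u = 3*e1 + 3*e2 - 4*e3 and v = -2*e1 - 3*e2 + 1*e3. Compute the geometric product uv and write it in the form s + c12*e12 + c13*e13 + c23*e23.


In Cl(3,0): e_i^2 = 1, e_ie_j = -e_je_i for i != j.
Scalar part = u . v = 3*(-2) + 3*(-3) + (-4)*1
= -6 + (-9) + (-4) = -19
e12 coeff = 3*(-3) - 3*(-2) = -9 - (-6) = -3
e13 coeff = 3*1 - (-4)*(-2) = 3 - 8 = -5
e23 coeff = 3*1 - (-4)*(-3) = 3 - 12 = -9
uv = -19 - 3*e12 - 5*e13 - 9*e23


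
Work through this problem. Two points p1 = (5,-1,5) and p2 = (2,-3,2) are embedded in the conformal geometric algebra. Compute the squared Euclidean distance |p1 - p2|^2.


p1 - p2 = (3, 2, 3)
|p1 - p2|^2 = 3^2 + 2^2 + 3^2
= 9 + 4 + 9
= 22


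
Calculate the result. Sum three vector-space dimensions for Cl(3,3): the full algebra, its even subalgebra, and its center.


n = 3 + 3 = 6
Total dim = 2^6 = 64
Even subalgebra dim = 2^5 = 32
n is even, so center dim = 1
Sum = 64 + 32 + 1 = 97


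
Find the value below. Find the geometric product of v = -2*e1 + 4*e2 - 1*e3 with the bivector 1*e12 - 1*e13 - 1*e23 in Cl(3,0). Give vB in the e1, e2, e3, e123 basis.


vB has grade-1 (vector) and grade-3 (trivector) parts: vB = (v _| B) + (v ^ B).
Vector part <vB>_1:
  e1: -v2*b12 - v3*b13 = -(4)*(1) - (-1)*(-1) = -5
  e2: v1*b12 - v3*b23 = (-2)*(1) - (-1)*(-1) = -3
  e3: v1*b13 + v2*b23 = (-2)*(-1) + (4)*(-1) = -2
Trivector part <vB>_3:
  e123: v1*b23 - v2*b13 + v3*b12 = (-2)*(-1) - (4)*(-1) + (-1)*(1) = 5
vB = -5*e1 - 3*e2 - 2*e3 + 5*e123


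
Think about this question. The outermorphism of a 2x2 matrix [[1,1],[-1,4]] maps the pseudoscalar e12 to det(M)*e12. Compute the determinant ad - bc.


The outermorphism of a linear map f sends e1^e2 to f(e1)^f(e2).
f(e1) = 1*e1 - 1*e2
f(e2) = 1*e1 + 4*e2
f(e1) ^ f(e2) = (1*e1 - 1*e2) ^ (1*e1 + 4*e2)
= 1*4*e12 + (-1)*1*e21
= (4 - (-1))*e12
= 5*e12
Coefficient = 5


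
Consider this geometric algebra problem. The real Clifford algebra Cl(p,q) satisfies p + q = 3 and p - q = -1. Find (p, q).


We need p + q = 3 and p - q = -1.
Adding: 2p = 3 + (-1) = 2, so p = 1.
Then q = 3 - 1 = 2.
(p, q) = (1, 2)


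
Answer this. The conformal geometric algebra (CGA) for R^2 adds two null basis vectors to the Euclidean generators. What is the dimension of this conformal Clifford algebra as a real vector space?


The conformal model of R^2 uses Cl(3,1): the 2 Euclidean generators plus two extra orthogonal generators e+ (e+^2 = +1) and e- (e-^2 = -1), from which the null vectors e0, einf are built.
Number of generators m = 2 + 2 = 4.
dim Cl(p,q) = 2^m = 2^4 = 16


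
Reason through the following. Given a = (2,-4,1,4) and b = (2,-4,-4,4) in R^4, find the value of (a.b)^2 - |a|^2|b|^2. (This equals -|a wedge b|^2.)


a . b = 2*2 + (-4)*(-4) + 1*(-4) + 4*4
= 4 + 16 + (-4) + 16 = 32
|a|^2 = 2^2 + (-4)^2 + 1^2 + 4^2 = 37
|b|^2 = 2^2 + (-4)^2 + (-4)^2 + 4^2 = 52
(a.b)^2 = 32^2 = 1024
|a|^2 * |b|^2 = 37 * 52 = 1924
Result = 1024 - 1924 = -900


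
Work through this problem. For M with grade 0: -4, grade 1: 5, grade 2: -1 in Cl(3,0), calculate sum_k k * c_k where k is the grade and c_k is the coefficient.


Grade-weighted sum = sum of grade_k * coefficient_k
0*(-4) = 0
1*5 = 5
2*(-1) = -2
Total = 0 + 5 + (-2) = 3


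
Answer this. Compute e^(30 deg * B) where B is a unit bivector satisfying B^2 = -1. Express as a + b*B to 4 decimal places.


For a unit bivector B with B^2 = -1, the exponential series gives
e^(theta*B) = cos(theta) + sin(theta)*B (the GA analogue of Euler's formula).
theta = 30 degrees = 0.523599 rad
cos(30 deg) = 0.8660
sin(30 deg) = 0.5000
exp(theta*B) = 0.8660 + 0.5000*B


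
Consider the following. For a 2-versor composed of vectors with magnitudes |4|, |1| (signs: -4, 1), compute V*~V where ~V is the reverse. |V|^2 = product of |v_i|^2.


Each vector v_i has |v_i|^2 = s_i^2
Squared scales: (-4)^2 = 16, 1^2 = 1
|V|^2 = 16 * 1
= 16


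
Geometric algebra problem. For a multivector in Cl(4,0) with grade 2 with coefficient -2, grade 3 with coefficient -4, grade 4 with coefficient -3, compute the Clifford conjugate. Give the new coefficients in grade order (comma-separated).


Clifford conjugate sign for grade k: (-1)^(k(k+1)/2)
Grade 2: (-1)^(2*3/2) = (-1)^3 = -1, coeff -2 -> 2
Grade 3: (-1)^(3*4/2) = (-1)^6 = 1, coeff -4 -> -4
Grade 4: (-1)^(4*5/2) = (-1)^10 = 1, coeff -3 -> -3
Conjugated coefficients: 2, -4, -3


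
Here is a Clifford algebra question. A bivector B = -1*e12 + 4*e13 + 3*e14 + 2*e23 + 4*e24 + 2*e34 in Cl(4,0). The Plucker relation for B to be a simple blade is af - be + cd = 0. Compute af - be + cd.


Plucker relation: af - be + cd
a*f = (-1)*2 = -2
b*e = 4*4 = 16
c*d = 3*2 = 6
af - be + cd = -2 - 16 + 6
= -12


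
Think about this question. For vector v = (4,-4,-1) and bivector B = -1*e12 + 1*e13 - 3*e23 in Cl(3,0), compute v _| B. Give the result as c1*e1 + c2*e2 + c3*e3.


Left contraction v _| B = <vB>_1 (grade-1 part of the geometric product vB).
Using e1_|e12 = e2, e2_|e12 = -e1, e1_|e13 = e3, e3_|e13 = -e1, e2_|e23 = e3, e3_|e23 = -e2:
e1 coeff: -v2*b12 - v3*b13 = -(-4)*(-1) - (-1)*(1) = -3
e2 coeff: v1*b12 - v3*b23 = (4)*(-1) - (-1)*(-3) = -7
e3 coeff: v1*b13 + v2*b23 = (4)*(1) + (-4)*(-3) = 16
v _| B = -3*e1 - 7*e2 + 16*e3


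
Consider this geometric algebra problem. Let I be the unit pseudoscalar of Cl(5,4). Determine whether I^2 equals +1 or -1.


The pseudoscalar I = e1...e_n (product of all n generators) of Cl(p,q) satisfies I^2 = (-1)^(q + n(n-1)/2).
p = 5, q = 4, n = p + q = 9
n(n-1)/2 = 9 * 8 / 2 = 36
Exponent = q + n(n-1)/2 = 4 + 36 = 40
I^2 = (-1)^40 = +1


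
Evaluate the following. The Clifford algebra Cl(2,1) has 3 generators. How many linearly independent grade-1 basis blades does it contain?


Number of grade-k basis blades in Cl(p,q) with n = p + q is C(n, k).
n = 2 + 1 = 3
C(3, 1) = 3! / (1! * 2!)
= 6 / (1 * 2)
= 3


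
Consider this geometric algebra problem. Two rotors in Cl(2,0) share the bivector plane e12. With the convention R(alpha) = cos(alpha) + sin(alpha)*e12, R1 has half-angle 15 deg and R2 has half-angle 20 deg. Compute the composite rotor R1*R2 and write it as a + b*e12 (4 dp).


Same-plane rotors commute and their half-angles add:
R1*R2 = cos(a1 + a2) + sin(a1 + a2)*e12.
a1 + a2 = 15 + 20 = 35 deg
cos(35 deg) = 0.8192
sin(35 deg) = 0.5736
R1*R2 = 0.8192 + 0.5736*e12


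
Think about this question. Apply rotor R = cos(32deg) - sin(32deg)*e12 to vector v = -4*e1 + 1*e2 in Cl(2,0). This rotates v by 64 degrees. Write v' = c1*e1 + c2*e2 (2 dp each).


Rotor R = cos(32deg) - sin(32deg)*e12
Rotation angle theta = 2 * 32 = 64 degrees
v' = R*v*~R rotates v by theta.
cos(64deg) = 0.4384, sin(64deg) = 0.8988
v'_1 = -4*cos(64deg) - 1*sin(64deg)
= -4*0.4384 - 1*0.8988
= -2.65
v'_2 = -4*sin(64deg) + 1*cos(64deg)
= -4*0.8988 + 1*0.4384
= -3.16
v' = -2.65*e1 - 3.16*e2


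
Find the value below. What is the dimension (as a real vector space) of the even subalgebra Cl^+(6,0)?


Even subalgebra dimension = 2^(n-1)
n = 6 + 0 = 6
2^(6 - 1) = 2^5 = 32
Verification: sum of C(6,k) for even k = 1 + 15 + 15 + 1 = 32
Result = 32


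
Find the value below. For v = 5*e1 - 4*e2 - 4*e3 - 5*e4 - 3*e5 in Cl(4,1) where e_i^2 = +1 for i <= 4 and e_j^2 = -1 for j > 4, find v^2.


v^2 = sum of c_i^2 * e_i^2
Positive signature terms (e_i^2 = +1): 5^2 + (-4)^2 + (-4)^2 + (-5)^2 = 82
Negative signature terms (e_j^2 = -1): (-3)^2 = 9
v^2 = 82 - 9 = 73


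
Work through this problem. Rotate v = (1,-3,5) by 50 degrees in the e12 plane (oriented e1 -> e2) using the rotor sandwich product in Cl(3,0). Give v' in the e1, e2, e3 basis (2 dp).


Rotor R = cos(25deg) - sin(25deg)*e12
Rotation angle theta = 2 * 25 = 50 degrees in the e12 plane (e1 -> e2).
The component perpendicular to the plane (e3) is invariant: v'_3 = v3 = 5.00
cos(50deg) = 0.6428, sin(50deg) = 0.7660
v'_1 = v1*cos(theta) - v2*sin(theta) = 1*0.6428 - (-3)*0.7660 = 2.94
v'_2 = v1*sin(theta) + v2*cos(theta) = 1*0.7660 + (-3)*0.6428 = -1.16
v' = 2.94*e1 - 1.16*e2 + 5.00*e3


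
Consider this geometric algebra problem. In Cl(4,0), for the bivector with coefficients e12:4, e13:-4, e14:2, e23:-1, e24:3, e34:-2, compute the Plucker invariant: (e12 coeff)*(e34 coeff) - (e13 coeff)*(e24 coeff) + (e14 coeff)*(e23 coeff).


Plucker relation: af - be + cd
a*f = 4*(-2) = -8
b*e = (-4)*3 = -12
c*d = 2*(-1) = -2
af - be + cd = -8 - (-12) + (-2)
= 2


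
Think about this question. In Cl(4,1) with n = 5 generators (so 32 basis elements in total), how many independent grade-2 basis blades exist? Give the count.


Number of grade-k basis blades in Cl(p,q) with n = p + q is C(n, k).
n = 4 + 1 = 5
C(5, 2) = 5! / (2! * 3!)
= 120 / (2 * 6)
= 10


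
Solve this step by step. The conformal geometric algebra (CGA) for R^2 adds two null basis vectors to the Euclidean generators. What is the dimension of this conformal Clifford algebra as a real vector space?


The conformal model of R^2 uses Cl(3,1): the 2 Euclidean generators plus two extra orthogonal generators e+ (e+^2 = +1) and e- (e-^2 = -1), from which the null vectors e0, einf are built.
Number of generators m = 2 + 2 = 4.
dim Cl(p,q) = 2^m = 2^4 = 16


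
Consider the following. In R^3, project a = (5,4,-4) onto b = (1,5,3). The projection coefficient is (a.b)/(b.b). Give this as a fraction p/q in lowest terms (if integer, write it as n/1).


Projection coefficient = (a . b) / (b . b)
a . b = 5*1 + 4*5 + (-4)*3
= 5 + 20 + (-12) = 13
b . b = 1^2 + 5^2 + 3^2
= 1 + 25 + 9 = 35
Coefficient = 13/35
In lowest terms: 13/35


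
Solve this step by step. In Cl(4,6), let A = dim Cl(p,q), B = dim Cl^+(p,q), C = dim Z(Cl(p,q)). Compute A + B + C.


n = 4 + 6 = 10
Total dim = 2^10 = 1024
Even subalgebra dim = 2^9 = 512
n is even, so center dim = 1
Sum = 1024 + 512 + 1 = 1537


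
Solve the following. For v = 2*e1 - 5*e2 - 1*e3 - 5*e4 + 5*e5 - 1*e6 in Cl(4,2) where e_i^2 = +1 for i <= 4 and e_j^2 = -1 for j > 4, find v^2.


v^2 = sum of c_i^2 * e_i^2
Positive signature terms (e_i^2 = +1): 2^2 + (-5)^2 + (-1)^2 + (-5)^2 = 55
Negative signature terms (e_j^2 = -1): 5^2 + (-1)^2 = 26
v^2 = 55 - 26 = 29


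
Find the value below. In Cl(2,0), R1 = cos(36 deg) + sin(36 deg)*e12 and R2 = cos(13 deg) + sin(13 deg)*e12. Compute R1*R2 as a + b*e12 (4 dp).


Same-plane rotors commute and their half-angles add:
R1*R2 = cos(a1 + a2) + sin(a1 + a2)*e12.
a1 + a2 = 36 + 13 = 49 deg
cos(49 deg) = 0.6561
sin(49 deg) = 0.7547
R1*R2 = 0.6561 + 0.7547*e12


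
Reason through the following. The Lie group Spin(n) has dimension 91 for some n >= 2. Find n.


dim Spin(n) = dim so(n) = n(n-1)/2.
Solve n(n-1)/2 = 91, i.e. n^2 - n - 182 = 0.
Discriminant = 1 + 8*91 = 729
n = (1 + sqrt(729))/2 = (1 + 27)/2 = 14


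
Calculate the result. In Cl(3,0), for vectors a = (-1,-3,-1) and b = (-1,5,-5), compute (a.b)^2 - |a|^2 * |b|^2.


a . b = (-1)*(-1) + (-3)*5 + (-1)*(-5)
= 1 + (-15) + 5 = -9
|a|^2 = (-1)^2 + (-3)^2 + (-1)^2 = 11
|b|^2 = (-1)^2 + 5^2 + (-5)^2 = 51
(a.b)^2 = (-9)^2 = 81
|a|^2 * |b|^2 = 11 * 51 = 561
Result = 81 - 561 = -480


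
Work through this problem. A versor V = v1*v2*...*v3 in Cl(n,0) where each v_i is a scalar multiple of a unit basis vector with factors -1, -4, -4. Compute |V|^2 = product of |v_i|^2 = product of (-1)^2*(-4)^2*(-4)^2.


Each vector v_i has |v_i|^2 = s_i^2
Squared scales: (-1)^2 = 1, (-4)^2 = 16, (-4)^2 = 16
|V|^2 = 1 * 16 * 16
= 256


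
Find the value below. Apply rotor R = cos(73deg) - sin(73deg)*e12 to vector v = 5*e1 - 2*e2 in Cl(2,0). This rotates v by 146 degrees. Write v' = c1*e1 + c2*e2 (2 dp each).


Rotor R = cos(73deg) - sin(73deg)*e12
Rotation angle theta = 2 * 73 = 146 degrees
v' = R*v*~R rotates v by theta.
cos(146deg) = -0.8290, sin(146deg) = 0.5592
v'_1 = 5*cos(146deg) - (-2)*sin(146deg)
= 5*(-0.8290) - (-2)*0.5592
= -3.03
v'_2 = 5*sin(146deg) + (-2)*cos(146deg)
= 5*0.5592 + (-2)*(-0.8290)
= 4.45
v' = -3.03*e1 + 4.45*e2


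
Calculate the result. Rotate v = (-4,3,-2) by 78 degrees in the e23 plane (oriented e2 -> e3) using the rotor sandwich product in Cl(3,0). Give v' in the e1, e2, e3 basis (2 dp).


Rotor R = cos(39deg) - sin(39deg)*e23
Rotation angle theta = 2 * 39 = 78 degrees in the e23 plane (e2 -> e3).
The component perpendicular to the plane (e1) is invariant: v'_1 = v1 = -4.00
cos(78deg) = 0.2079, sin(78deg) = 0.9781
v'_2 = v2*cos(theta) - v3*sin(theta) = 3*0.2079 - (-2)*0.9781 = 2.58
v'_3 = v2*sin(theta) + v3*cos(theta) = 3*0.9781 + (-2)*0.2079 = 2.52
v' = -4.00*e1 + 2.58*e2 + 2.52*e3


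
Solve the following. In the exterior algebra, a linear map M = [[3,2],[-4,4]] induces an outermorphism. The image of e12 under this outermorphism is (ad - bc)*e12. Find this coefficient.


The outermorphism of a linear map f sends e1^e2 to f(e1)^f(e2).
f(e1) = 3*e1 - 4*e2
f(e2) = 2*e1 + 4*e2
f(e1) ^ f(e2) = (3*e1 - 4*e2) ^ (2*e1 + 4*e2)
= 3*4*e12 + (-4)*2*e21
= (12 - (-8))*e12
= 20*e12
Coefficient = 20


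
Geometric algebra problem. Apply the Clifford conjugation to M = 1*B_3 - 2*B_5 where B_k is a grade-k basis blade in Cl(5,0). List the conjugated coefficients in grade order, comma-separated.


Clifford conjugate sign for grade k: (-1)^(k(k+1)/2)
Grade 3: (-1)^(3*4/2) = (-1)^6 = 1, coeff 1 -> 1
Grade 5: (-1)^(5*6/2) = (-1)^15 = -1, coeff -2 -> 2
Conjugated coefficients: 1, 2


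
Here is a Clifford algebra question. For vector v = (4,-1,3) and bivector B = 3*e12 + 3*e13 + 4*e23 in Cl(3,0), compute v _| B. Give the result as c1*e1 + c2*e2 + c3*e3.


Left contraction v _| B = <vB>_1 (grade-1 part of the geometric product vB).
Using e1_|e12 = e2, e2_|e12 = -e1, e1_|e13 = e3, e3_|e13 = -e1, e2_|e23 = e3, e3_|e23 = -e2:
e1 coeff: -v2*b12 - v3*b13 = -(-1)*(3) - (3)*(3) = -6
e2 coeff: v1*b12 - v3*b23 = (4)*(3) - (3)*(4) = 0
e3 coeff: v1*b13 + v2*b23 = (4)*(3) + (-1)*(4) = 8
v _| B = -6*e1 + 0*e2 + 8*e3


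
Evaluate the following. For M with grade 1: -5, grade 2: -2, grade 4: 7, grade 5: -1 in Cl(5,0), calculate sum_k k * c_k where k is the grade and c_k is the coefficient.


Grade-weighted sum = sum of grade_k * coefficient_k
1*(-5) = -5
2*(-2) = -4
4*7 = 28
5*(-1) = -5
Total = -5 + (-4) + 28 + (-5) = 14


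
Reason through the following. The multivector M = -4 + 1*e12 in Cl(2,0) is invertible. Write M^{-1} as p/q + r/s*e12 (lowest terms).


M = -4 + 1*e12, where e12^2 = -1.
Since M commutes with its reverse ~M = a - b*e12, M * ~M = a^2 - b^2*e12^2 = a^2 + b^2.
So M^{-1} = ~M / (a^2 + b^2) = (a - b*e12)/(a^2 + b^2).
a^2 + b^2 = 16 + 1 = 17
Scalar part = -4/17 = -4/17
Bivector coeff = -1/17 = -1/17
M^{-1} = -4/17 - 1/17*e12


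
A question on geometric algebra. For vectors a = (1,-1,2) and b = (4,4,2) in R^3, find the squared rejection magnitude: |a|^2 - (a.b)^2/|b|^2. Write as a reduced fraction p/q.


|a|^2 = 1^2 + (-1)^2 + 2^2 = 6
|b|^2 = 4^2 + 4^2 + 2^2 = 36
a . b = 1*4 + (-1)*4 + 2*2 = 4
(a.b)^2 = 4^2 = 16
|rej|^2 = 6 - 16/36
= (216 - 16)/36
= 200/36
In lowest terms: 50/9


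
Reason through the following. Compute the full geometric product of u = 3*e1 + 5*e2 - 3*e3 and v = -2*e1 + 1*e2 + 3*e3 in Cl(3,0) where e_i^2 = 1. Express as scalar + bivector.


In Cl(3,0): e_i^2 = 1, e_ie_j = -e_je_i for i != j.
Scalar part = u . v = 3*(-2) + 5*1 + (-3)*3
= -6 + 5 + (-9) = -10
e12 coeff = 3*1 - 5*(-2) = 3 - (-10) = 13
e13 coeff = 3*3 - (-3)*(-2) = 9 - 6 = 3
e23 coeff = 5*3 - (-3)*1 = 15 - (-3) = 18
uv = -10 + 13*e12 + 3*e13 + 18*e23


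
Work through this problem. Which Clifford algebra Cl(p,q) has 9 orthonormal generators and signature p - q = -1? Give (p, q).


We need p + q = 9 and p - q = -1.
Adding: 2p = 9 + (-1) = 8, so p = 4.
Then q = 9 - 4 = 5.
(p, q) = (4, 5)


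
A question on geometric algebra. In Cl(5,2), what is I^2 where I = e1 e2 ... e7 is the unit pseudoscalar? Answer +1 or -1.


The pseudoscalar I = e1...e_n (product of all n generators) of Cl(p,q) satisfies I^2 = (-1)^(q + n(n-1)/2).
p = 5, q = 2, n = p + q = 7
n(n-1)/2 = 7 * 6 / 2 = 21
Exponent = q + n(n-1)/2 = 2 + 21 = 23
I^2 = (-1)^23 = -1


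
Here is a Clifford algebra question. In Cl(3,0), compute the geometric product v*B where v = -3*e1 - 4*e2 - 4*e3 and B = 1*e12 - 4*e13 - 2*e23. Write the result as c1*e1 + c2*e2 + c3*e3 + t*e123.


vB has grade-1 (vector) and grade-3 (trivector) parts: vB = (v _| B) + (v ^ B).
Vector part <vB>_1:
  e1: -v2*b12 - v3*b13 = -(-4)*(1) - (-4)*(-4) = -12
  e2: v1*b12 - v3*b23 = (-3)*(1) - (-4)*(-2) = -11
  e3: v1*b13 + v2*b23 = (-3)*(-4) + (-4)*(-2) = 20
Trivector part <vB>_3:
  e123: v1*b23 - v2*b13 + v3*b12 = (-3)*(-2) - (-4)*(-4) + (-4)*(1) = -14
vB = -12*e1 - 11*e2 + 20*e3 - 14*e123
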